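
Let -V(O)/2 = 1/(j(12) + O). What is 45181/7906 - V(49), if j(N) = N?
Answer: 2771853/482266 ≈ 5.7476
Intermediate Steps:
V(O) = -2/(12 + O)
45181/7906 - V(49) = 45181/7906 - (-2)/(12 + 49) = 45181*(1/7906) - (-2)/61 = 45181/7906 - (-2)/61 = 45181/7906 - 1*(-2/61) = 45181/7906 + 2/61 = 2771853/482266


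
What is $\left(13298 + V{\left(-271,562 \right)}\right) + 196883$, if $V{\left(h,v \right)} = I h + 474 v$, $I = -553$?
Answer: $626432$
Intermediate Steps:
$V{\left(h,v \right)} = - 553 h + 474 v$
$\left(13298 + V{\left(-271,562 \right)}\right) + 196883 = \left(13298 + \left(\left(-553\right) \left(-271\right) + 474 \cdot 562\right)\right) + 196883 = \left(13298 + \left(149863 + 266388\right)\right) + 196883 = \left(13298 + 416251\right) + 196883 = 429549 + 196883 = 626432$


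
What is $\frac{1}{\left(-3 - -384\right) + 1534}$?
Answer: $\frac{1}{1915} \approx 0.00052219$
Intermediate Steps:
$\frac{1}{\left(-3 - -384\right) + 1534} = \frac{1}{\left(-3 + 384\right) + 1534} = \frac{1}{381 + 1534} = \frac{1}{1915}$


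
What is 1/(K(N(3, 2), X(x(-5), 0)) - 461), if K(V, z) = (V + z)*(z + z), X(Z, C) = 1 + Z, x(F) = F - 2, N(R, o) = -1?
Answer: -1/377 ≈ -0.0026525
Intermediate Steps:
x(F) = -2 + F
K(V, z) = 2*z*(V + z) (K(V, z) = (V + z)*(2*z) = 2*z*(V + z))
1/(K(N(3, 2), X(x(-5), 0)) - 461) = 1/(2*(1 + (-2 - 5))*(-1 + (1 + (-2 - 5))) - 461) = 1/(2*(1 - 7)*(-1 + (1 - 7)) - 461) = 1/(2*(-6)*(-1 - 6) - 461) = 1/(2*(-6)*(-7) - 461) = 1/(84 - 461) = 1/(-377) = -1/377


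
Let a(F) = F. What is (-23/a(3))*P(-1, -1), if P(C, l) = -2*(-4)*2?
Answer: -368/3 ≈ -122.67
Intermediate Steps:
P(C, l) = 16 (P(C, l) = 8*2 = 16)
(-23/a(3))*P(-1, -1) = -23/3*16 = -368/3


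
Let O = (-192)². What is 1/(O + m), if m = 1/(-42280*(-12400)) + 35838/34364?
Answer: 409456432000/15094628928792781 ≈ 2.7126e-5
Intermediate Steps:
O = 36864
m = 427019544781/409456432000 (m = -1/42280*(-1/12400) + 35838*(1/34364) = 1/524272000 + 1629/1562 = 427019544781/409456432000 ≈ 1.0429)
1/(O + m) = 1/(36864 + 427019544781/409456432000) = 1/(15094628928792781/409456432000) = 409456432000/15094628928792781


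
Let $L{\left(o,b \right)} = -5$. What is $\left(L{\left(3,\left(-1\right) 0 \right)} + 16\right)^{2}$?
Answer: $121$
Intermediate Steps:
$\left(L{\left(3,\left(-1\right) 0 \right)} + 16\right)^{2} = \left(-5 + 16\right)^{2} = 11^{2} = 121$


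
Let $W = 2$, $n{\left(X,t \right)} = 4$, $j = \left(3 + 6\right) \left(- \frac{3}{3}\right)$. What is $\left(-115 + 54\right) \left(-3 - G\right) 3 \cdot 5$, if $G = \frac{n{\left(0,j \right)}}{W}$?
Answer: $4575$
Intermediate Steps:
$j = -9$ ($j = 9 \left(\left(-3\right) \frac{1}{3}\right) = 9 \left(-1\right) = -9$)
$G = 2$ ($G = \frac{4}{2} = 4 \cdot \frac{1}{2} = 2$)
$\left(-115 + 54\right) \left(-3 - G\right) 3 \cdot 5 = \left(-115 + 54\right) \left(-3 - 2\right) 3 \cdot 5 = - 61 \left(-3 - 2\right) 3 \cdot 5 = - 61 \left(-5\right) 3 \cdot 5 = - 61 \left(\left(-15\right) 5\right) = \left(-61\right) \left(-75\right) = 4575$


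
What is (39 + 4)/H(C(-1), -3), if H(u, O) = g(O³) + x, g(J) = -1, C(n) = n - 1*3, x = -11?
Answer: -43/12 ≈ -3.5833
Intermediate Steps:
C(n) = -3 + n (C(n) = n - 3 = -3 + n)
H(u, O) = -12 (H(u, O) = -1 - 11 = -12)
(39 + 4)/H(C(-1), -3) = (39 + 4)/(-12) = -1/12*43 = -43/12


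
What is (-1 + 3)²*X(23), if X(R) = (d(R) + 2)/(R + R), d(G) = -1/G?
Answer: 90/529 ≈ 0.17013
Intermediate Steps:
X(R) = (2 - 1/R)/(2*R) (X(R) = (-1/R + 2)/(R + R) = (2 - 1/R)/((2*R)) = (2 - 1/R)*(1/(2*R)) = (2 - 1/R)/(2*R))
(-1 + 3)²*X(23) = (-1 + 3)²*((-½ + 23)/23²) = 2²*((1/529)*(45/2)) = 4*(45/1058) = 90/529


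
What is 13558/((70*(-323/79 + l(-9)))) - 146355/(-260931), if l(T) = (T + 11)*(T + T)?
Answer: -3742925112/876451415 ≈ -4.2705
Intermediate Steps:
l(T) = 2*T*(11 + T) (l(T) = (11 + T)*(2*T) = 2*T*(11 + T))
13558/((70*(-323/79 + l(-9)))) - 146355/(-260931) = 13558/((70*(-323/79 + 2*(-9)*(11 - 9)))) - 146355/(-260931) = 13558/((70*(-323*1/79 + 2*(-9)*2))) - 146355*(-1/260931) = 13558/((70*(-323/79 - 36))) + 4435/7907 = 13558/((70*(-3167/79))) + 4435/7907 = 13558/(-221690/79) + 4435/7907 = 13558*(-79/221690) + 4435/7907 = -535541/110845 + 4435/7907 = -3742925112/876451415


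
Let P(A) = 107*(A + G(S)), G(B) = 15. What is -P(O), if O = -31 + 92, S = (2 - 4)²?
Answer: -8132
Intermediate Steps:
S = 4 (S = (-2)² = 4)
O = 61
P(A) = 1605 + 107*A (P(A) = 107*(A + 15) = 107*(15 + A) = 1605 + 107*A)
-P(O) = -(1605 + 107*61) = -(1605 + 6527) = -1*8132 = -8132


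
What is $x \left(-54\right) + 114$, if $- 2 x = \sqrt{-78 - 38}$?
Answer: $114 + 54 i \sqrt{29} \approx 114.0 + 290.8 i$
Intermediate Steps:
$x = - i \sqrt{29}$ ($x = - \frac{\sqrt{-78 - 38}}{2} = - \frac{\sqrt{-116}}{2} = - \frac{2 i \sqrt{29}}{2} = - i \sqrt{29} \approx - 5.3852 i$)
$x \left(-54\right) + 114 = - i \sqrt{29} \left(-54\right) + 114 = 54 i \sqrt{29} + 114 = 114 + 54 i \sqrt{29}$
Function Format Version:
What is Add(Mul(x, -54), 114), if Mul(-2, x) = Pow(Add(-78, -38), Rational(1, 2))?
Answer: Add(114, Mul(54, I, Pow(29, Rational(1, 2)))) ≈ Add(114.00, Mul(290.80, I))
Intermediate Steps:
x = Mul(-1, I, Pow(29, Rational(1, 2))) (x = Mul(Rational(-1, 2), Pow(Add(-78, -38), Rational(1, 2))) = Mul(Rational(-1, 2), Pow(-116, Rational(1, 2))) = Mul(Rational(-1, 2), Mul(2, I, Pow(29, Rational(1, 2)))) = Mul(-1, I, Pow(29, Rational(1, 2))) ≈ Mul(-5.3852, I))
Add(Mul(x, -54), 114) = Add(Mul(Mul(-1, I, Pow(29, Rational(1, 2))), -54), 114) = Add(Mul(54, I, Pow(29, Rational(1, 2))), 114) = Add(114, Mul(54, I, Pow(29, Rational(1, 2))))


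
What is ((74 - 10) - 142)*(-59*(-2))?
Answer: -9204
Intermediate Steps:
((74 - 10) - 142)*(-59*(-2)) = (64 - 142)*118 = -78*118 = -9204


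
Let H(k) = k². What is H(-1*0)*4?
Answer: 0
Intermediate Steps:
H(-1*0)*4 = (-1*0)²*4 = 0²*4 = 0*4 = 0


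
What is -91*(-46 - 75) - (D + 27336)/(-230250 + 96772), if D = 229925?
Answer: 1469983519/133478 ≈ 11013.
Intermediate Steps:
-91*(-46 - 75) - (D + 27336)/(-230250 + 96772) = -91*(-46 - 75) - (229925 + 27336)/(-230250 + 96772) = -91*(-121) - 257261/(-133478) = 11011 - 257261*(-1)/133478 = 11011 - 1*(-257261/133478) = 11011 + 257261/133478 = 1469983519/133478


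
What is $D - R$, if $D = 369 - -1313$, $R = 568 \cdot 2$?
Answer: $546$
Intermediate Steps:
$R = 1136$
$D = 1682$ ($D = 369 + 1313 = 1682$)
$D - R = 1682 - 1136 = 546$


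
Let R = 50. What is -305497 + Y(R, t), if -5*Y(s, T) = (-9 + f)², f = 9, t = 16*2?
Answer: -305497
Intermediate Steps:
t = 32
Y(s, T) = 0 (Y(s, T) = -(-9 + 9)²/5 = -⅕*0² = -⅕*0 = 0)
-305497 + Y(R, t) = -305497 + 0 = -305497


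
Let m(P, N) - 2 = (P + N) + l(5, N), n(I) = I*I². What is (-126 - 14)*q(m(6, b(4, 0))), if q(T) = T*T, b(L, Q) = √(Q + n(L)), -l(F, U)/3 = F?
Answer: -140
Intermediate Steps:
n(I) = I³
l(F, U) = -3*F
b(L, Q) = √(Q + L³)
m(P, N) = -13 + N + P (m(P, N) = 2 + ((P + N) - 3*5) = 2 + ((N + P) - 15) = 2 + (-15 + N + P) = -13 + N + P)
q(T) = T²
(-126 - 14)*q(m(6, b(4, 0))) = (-126 - 14)*(-13 + √(0 + 4³) + 6)² = -140*(-13 + √(0 + 64) + 6)² = -140*(-13 + √64 + 6)² = -140*(-13 + 8 + 6)² = -140*1² = -140*1 = -140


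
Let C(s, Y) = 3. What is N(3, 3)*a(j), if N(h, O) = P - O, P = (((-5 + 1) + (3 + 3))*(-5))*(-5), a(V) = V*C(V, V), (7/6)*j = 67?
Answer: 56682/7 ≈ 8097.4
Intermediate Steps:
j = 402/7 (j = (6/7)*67 = 402/7 ≈ 57.429)
a(V) = 3*V (a(V) = V*3 = 3*V)
P = 50 (P = ((-4 + 6)*(-5))*(-5) = (2*(-5))*(-5) = -10*(-5) = 50)
N(h, O) = 50 - O
N(3, 3)*a(j) = (50 - 1*3)*(3*(402/7)) = (50 - 3)*(1206/7) = 47*(1206/7) = 56682/7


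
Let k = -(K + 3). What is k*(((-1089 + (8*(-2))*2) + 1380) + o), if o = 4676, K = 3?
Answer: -29610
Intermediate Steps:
k = -6 (k = -(3 + 3) = -1*6 = -6)
k*(((-1089 + (8*(-2))*2) + 1380) + o) = -6*(((-1089 + (8*(-2))*2) + 1380) + 4676) = -6*(((-1089 - 16*2) + 1380) + 4676) = -6*(((-1089 - 32) + 1380) + 4676) = -6*((-1121 + 1380) + 4676) = -6*(259 + 4676) = -6*4935 = -29610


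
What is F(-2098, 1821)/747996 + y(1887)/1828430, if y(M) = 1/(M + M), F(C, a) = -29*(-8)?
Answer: 133409628853/430128543615060 ≈ 0.00031016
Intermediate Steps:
F(C, a) = 232
y(M) = 1/(2*M)
F(-2098, 1821)/747996 + y(1887)/1828430 = 232/747996 + ((½)/1887)/1828430 = 232*(1/747996) + ((½)*(1/1887))*(1/1828430) = 58/186999 + (1/3774)*(1/1828430) = 58/186999 + 1/6900494820 = 133409628853/430128543615060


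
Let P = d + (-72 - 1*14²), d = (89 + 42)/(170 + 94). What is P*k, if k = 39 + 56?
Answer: -6708995/264 ≈ -25413.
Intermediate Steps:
d = 131/264 ≈ 0.49621
P = -70621/264 (P = 131/264 + (-72 - 1*14²) = 131/264 + (-72 - 1*196) = 131/264 + (-72 - 196) = 131/264 - 268 = -70621/264 ≈ -267.50)
k = 95
P*k = -70621/264*95 = -6708995/264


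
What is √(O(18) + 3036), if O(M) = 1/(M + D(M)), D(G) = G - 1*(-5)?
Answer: √5103557/41 ≈ 55.100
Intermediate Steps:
D(G) = 5 + G (D(G) = G + 5 = 5 + G)
O(M) = 1/(5 + 2*M) (O(M) = 1/(M + (5 + M)) = 1/(5 + 2*M))
√(O(18) + 3036) = √(1/(5 + 2*18) + 3036) = √(1/(5 + 36) + 3036) = √(1/41 + 3036) = √(124477/41) = √5103557/41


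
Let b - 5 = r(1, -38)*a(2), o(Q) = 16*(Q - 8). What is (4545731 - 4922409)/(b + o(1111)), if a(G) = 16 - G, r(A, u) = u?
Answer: -376678/17121 ≈ -22.001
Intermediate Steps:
o(Q) = -128 + 16*Q (o(Q) = 16*(-8 + Q) = -128 + 16*Q)
b = -527 (b = 5 - 38*(16 - 1*2) = 5 - 38*(16 - 2) = 5 - 38*14 = 5 - 532 = -527)
(4545731 - 4922409)/(b + o(1111)) = (4545731 - 4922409)/(-527 + (-128 + 16*1111)) = -376678/(-527 + (-128 + 17776)) = -376678/(-527 + 17648) = -376678/17121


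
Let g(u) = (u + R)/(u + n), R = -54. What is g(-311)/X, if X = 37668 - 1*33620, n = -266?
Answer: 365/2335696 ≈ 0.00015627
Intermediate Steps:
X = 4048 (X = 37668 - 33620 = 4048)
g(u) = (-54 + u)/(-266 + u) (g(u) = (u - 54)/(u - 266) = (-54 + u)/(-266 + u))
g(-311)/X = ((-54 - 311)/(-266 - 311))/4048 = (-365/(-577))*(1/4048) = -1/577*(-365)*(1/4048) = (365/577)*(1/4048) = 365/2335696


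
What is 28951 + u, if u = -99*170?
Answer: 12121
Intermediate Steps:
u = -16830
28951 + u = 28951 - 16830 = 12121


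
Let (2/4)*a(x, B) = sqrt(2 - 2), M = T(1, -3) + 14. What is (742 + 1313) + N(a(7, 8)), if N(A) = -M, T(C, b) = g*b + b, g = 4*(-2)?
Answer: 2020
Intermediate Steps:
g = -8
T(C, b) = -7*b (T(C, b) = -8*b + b = -7*b)
M = 35 (M = -7*(-3) + 14 = 21 + 14 = 35)
a(x, B) = 0 (a(x, B) = 2*sqrt(2 - 2) = 2*sqrt(0) = 2*0 = 0)
N(A) = -35 (N(A) = -1*35 = -35)
(742 + 1313) + N(a(7, 8)) = (742 + 1313) - 35 = 2055 - 35 = 2020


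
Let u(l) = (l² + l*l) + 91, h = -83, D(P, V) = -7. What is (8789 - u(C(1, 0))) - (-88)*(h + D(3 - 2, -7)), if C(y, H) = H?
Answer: 778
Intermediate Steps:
u(l) = 91 + 2*l² (u(l) = (l² + l²) + 91 = 2*l² + 91 = 91 + 2*l²)
(8789 - u(C(1, 0))) - (-88)*(h + D(3 - 2, -7)) = (8789 - (91 + 2*0²)) - (-88)*(-83 - 7) = (8789 - (91 + 2*0)) - (-88)*(-90) = (8789 - (91 + 0)) - 1*7920 = (8789 - 1*91) - 7920 = (8789 - 91) - 7920 = 8698 - 7920 = 778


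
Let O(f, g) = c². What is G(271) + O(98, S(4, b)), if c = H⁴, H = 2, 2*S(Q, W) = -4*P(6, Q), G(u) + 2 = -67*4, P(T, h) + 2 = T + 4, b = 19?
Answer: -14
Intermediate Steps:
P(T, h) = 2 + T (P(T, h) = -2 + (T + 4) = -2 + (4 + T) = 2 + T)
G(u) = -270 (G(u) = -2 - 67*4 = -2 - 268 = -270)
S(Q, W) = -16 (S(Q, W) = (-4*(2 + 6))/2 = (-4*8)/2 = (½)*(-32) = -16)
c = 16 (c = 2⁴ = 16)
O(f, g) = 256 (O(f, g) = 16² = 256)
G(271) + O(98, S(4, b)) = -270 + 256 = -14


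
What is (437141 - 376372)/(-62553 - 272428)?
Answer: -60769/334981 ≈ -0.18141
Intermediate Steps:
(437141 - 376372)/(-62553 - 272428) = 60769/(-334981) = 60769*(-1/334981) = -60769/334981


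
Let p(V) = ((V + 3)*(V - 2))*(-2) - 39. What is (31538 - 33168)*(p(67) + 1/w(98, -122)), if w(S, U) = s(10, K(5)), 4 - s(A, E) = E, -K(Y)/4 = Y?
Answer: 178758025/12 ≈ 1.4896e+7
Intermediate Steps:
K(Y) = -4*Y
s(A, E) = 4 - E
w(S, U) = 24 (w(S, U) = 4 - (-4)*5 = 4 - 1*(-20) = 4 + 20 = 24)
p(V) = -39 - 2*(-2 + V)*(3 + V) (p(V) = ((3 + V)*(-2 + V))*(-2) - 39 = ((-2 + V)*(3 + V))*(-2) - 39 = -2*(-2 + V)*(3 + V) - 39 = -39 - 2*(-2 + V)*(3 + V))
(31538 - 33168)*(p(67) + 1/w(98, -122)) = (31538 - 33168)*((-27 - 2*67 - 2*67²) + 1/24) = -1630*((-27 - 134 - 2*4489) + 1/24) = -1630*((-27 - 134 - 8978) + 1/24) = -1630*(-9139 + 1/24) = -1630*(-219335/24) = 178758025/12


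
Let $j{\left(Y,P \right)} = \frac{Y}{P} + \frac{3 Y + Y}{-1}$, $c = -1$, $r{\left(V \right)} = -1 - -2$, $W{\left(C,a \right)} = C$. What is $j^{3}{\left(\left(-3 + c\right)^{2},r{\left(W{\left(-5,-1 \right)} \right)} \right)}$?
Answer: $-110592$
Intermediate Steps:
$r{\left(V \right)} = 1$ ($r{\left(V \right)} = -1 + 2 = 1$)
$j{\left(Y,P \right)} = - 4 Y + \frac{Y}{P}$ ($j{\left(Y,P \right)} = \frac{Y}{P} + 4 Y \left(-1\right) = \frac{Y}{P} - 4 Y = - 4 Y + \frac{Y}{P}$)
$j^{3}{\left(\left(-3 + c\right)^{2},r{\left(W{\left(-5,-1 \right)} \right)} \right)} = \left(- 4 \left(-3 - 1\right)^{2} + \frac{\left(-3 - 1\right)^{2}}{1}\right)^{3} = \left(- 4 \left(-4\right)^{2} + \left(-4\right)^{2} \cdot 1\right)^{3} = \left(\left(-4\right) 16 + 16 \cdot 1\right)^{3} = \left(-64 + 16\right)^{3} = \left(-48\right)^{3} = -110592$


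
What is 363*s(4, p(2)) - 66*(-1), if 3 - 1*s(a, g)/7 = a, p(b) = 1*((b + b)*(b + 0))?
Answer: -2475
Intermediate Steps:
p(b) = 2*b² (p(b) = 1*((2*b)*b) = 1*(2*b²) = 2*b²)
s(a, g) = 21 - 7*a
363*s(4, p(2)) - 66*(-1) = 363*(21 - 7*4) - 66*(-1) = 363*(21 - 28) + 66 = 363*(-7) + 66 = -2541 + 66 = -2475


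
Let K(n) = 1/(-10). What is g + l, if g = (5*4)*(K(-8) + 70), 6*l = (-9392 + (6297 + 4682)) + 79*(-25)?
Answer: 4000/3 ≈ 1333.3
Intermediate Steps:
K(n) = -⅒
l = -194/3 (l = ((-9392 + (6297 + 4682)) + 79*(-25))/6 = ((-9392 + 10979) - 1975)/6 = (1587 - 1975)/6 = (⅙)*(-388) = -194/3 ≈ -64.667)
g = 1398 (g = (5*4)*(-⅒ + 70) = 20*(699/10) = 1398)
g + l = 1398 - 194/3 = 4000/3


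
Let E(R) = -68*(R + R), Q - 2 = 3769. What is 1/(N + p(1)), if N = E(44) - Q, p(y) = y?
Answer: -1/9754 ≈ -0.00010252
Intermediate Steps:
Q = 3771 (Q = 2 + 3769 = 3771)
E(R) = -136*R
N = -9755 (N = -136*44 - 1*3771 = -5984 - 3771 = -9755)
1/(N + p(1)) = 1/(-9755 + 1) = 1/(-9754) = -1/9754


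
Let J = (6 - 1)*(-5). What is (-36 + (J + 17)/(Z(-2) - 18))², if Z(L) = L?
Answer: 31684/25 ≈ 1267.4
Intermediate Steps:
J = -25 (J = 5*(-5) = -25)
(-36 + (J + 17)/(Z(-2) - 18))² = (-36 + (-25 + 17)/(-2 - 18))² = (-36 - 8/(-20))² = (-36 - 8*(-1/20))² = (-36 + ⅖)² = (-178/5)² = 31684/25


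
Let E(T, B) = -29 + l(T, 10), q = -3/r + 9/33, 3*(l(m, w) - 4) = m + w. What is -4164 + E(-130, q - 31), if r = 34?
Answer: -4229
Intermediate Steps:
l(m, w) = 4 + m/3 + w/3 (l(m, w) = 4 + (m + w)/3 = 4 + (m/3 + w/3) = 4 + m/3 + w/3)
q = 69/374 (q = -3/34 + 9/33 = -3*1/34 + 9*(1/33) = -3/34 + 3/11 = 69/374 ≈ 0.18449)
E(T, B) = -65/3 + T/3 (E(T, B) = -29 + (4 + T/3 + (1/3)*10) = -29 + (4 + T/3 + 10/3) = -29 + (22/3 + T/3) = -65/3 + T/3)
-4164 + E(-130, q - 31) = -4164 + (-65/3 + (1/3)*(-130)) = -4164 + (-65/3 - 130/3) = -4164 - 65 = -4229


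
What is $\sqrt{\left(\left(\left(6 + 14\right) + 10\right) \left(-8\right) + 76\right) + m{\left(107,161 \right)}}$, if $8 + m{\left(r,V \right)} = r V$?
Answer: $3 \sqrt{1895} \approx 130.59$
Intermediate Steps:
$m{\left(r,V \right)} = -8 + V r$ ($m{\left(r,V \right)} = -8 + r V = -8 + V r$)
$\sqrt{\left(\left(\left(6 + 14\right) + 10\right) \left(-8\right) + 76\right) + m{\left(107,161 \right)}} = \sqrt{\left(\left(\left(6 + 14\right) + 10\right) \left(-8\right) + 76\right) + \left(-8 + 161 \cdot 107\right)} = \sqrt{\left(\left(20 + 10\right) \left(-8\right) + 76\right) + \left(-8 + 17227\right)} = \sqrt{\left(30 \left(-8\right) + 76\right) + 17219} = \sqrt{\left(-240 + 76\right) + 17219} = \sqrt{-164 + 17219} = \sqrt{17055} = 3 \sqrt{1895}$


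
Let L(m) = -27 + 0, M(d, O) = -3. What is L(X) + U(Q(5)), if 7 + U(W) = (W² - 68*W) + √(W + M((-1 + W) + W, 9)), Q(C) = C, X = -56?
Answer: -349 + √2 ≈ -347.59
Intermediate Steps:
L(m) = -27
U(W) = -7 + W² + √(-3 + W) - 68*W (U(W) = -7 + ((W² - 68*W) + √(W - 3)) = -7 + ((W² - 68*W) + √(-3 + W)) = -7 + (W² + √(-3 + W) - 68*W) = -7 + W² + √(-3 + W) - 68*W)
L(X) + U(Q(5)) = -27 + (-7 + 5² + √(-3 + 5) - 68*5) = -27 + (-7 + 25 + √2 - 340) = -27 + (-322 + √2) = -349 + √2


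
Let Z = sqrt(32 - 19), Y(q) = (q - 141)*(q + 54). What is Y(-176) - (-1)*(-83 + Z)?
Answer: 38591 + sqrt(13) ≈ 38595.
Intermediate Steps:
Y(q) = (-141 + q)*(54 + q)
Z = sqrt(13) ≈ 3.6056
Y(-176) - (-1)*(-83 + Z) = (-7614 + (-176)**2 - 87*(-176)) - (-1)*(-83 + sqrt(13)) = (-7614 + 30976 + 15312) - (83 - sqrt(13)) = 38674 + (-83 + sqrt(13)) = 38591 + sqrt(13)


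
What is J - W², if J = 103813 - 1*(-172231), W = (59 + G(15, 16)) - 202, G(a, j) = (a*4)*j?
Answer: -391445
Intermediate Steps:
G(a, j) = 4*a*j (G(a, j) = (4*a)*j = 4*a*j)
W = 817 (W = (59 + 4*15*16) - 202 = (59 + 960) - 202 = 1019 - 202 = 817)
J = 276044 (J = 103813 + 172231 = 276044)
J - W² = 276044 - 1*817² = 276044 - 1*667489 = 276044 - 667489 = -391445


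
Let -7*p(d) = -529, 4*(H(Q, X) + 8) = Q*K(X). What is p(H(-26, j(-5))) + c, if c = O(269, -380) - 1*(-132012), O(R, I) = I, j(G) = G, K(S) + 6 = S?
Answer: 921953/7 ≈ 1.3171e+5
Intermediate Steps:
K(S) = -6 + S
H(Q, X) = -8 + Q*(-6 + X)/4 (H(Q, X) = -8 + (Q*(-6 + X))/4 = -8 + Q*(-6 + X)/4)
c = 131632 (c = -380 - 1*(-132012) = -380 + 132012 = 131632)
p(d) = 529/7 (p(d) = -⅐*(-529) = 529/7)
p(H(-26, j(-5))) + c = 529/7 + 131632 = 921953/7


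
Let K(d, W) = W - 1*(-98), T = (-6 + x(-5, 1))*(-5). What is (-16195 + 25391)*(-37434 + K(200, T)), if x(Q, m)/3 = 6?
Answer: -343893616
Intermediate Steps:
x(Q, m) = 18 (x(Q, m) = 3*6 = 18)
T = -60 (T = (-6 + 18)*(-5) = 12*(-5) = -60)
K(d, W) = 98 + W (K(d, W) = W + 98 = 98 + W)
(-16195 + 25391)*(-37434 + K(200, T)) = (-16195 + 25391)*(-37434 + (98 - 60)) = 9196*(-37434 + 38) = 9196*(-37396) = -343893616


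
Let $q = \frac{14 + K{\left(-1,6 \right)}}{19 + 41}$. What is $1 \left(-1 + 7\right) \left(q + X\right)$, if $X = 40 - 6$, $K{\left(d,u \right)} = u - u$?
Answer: $\frac{1027}{5} \approx 205.4$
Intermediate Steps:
$K{\left(d,u \right)} = 0$
$X = 34$
$q = \frac{7}{30}$ ($q = \frac{14 + 0}{19 + 41} = \frac{14}{60} = 14 \cdot \frac{1}{60} = \frac{7}{30} \approx 0.23333$)
$1 \left(-1 + 7\right) \left(q + X\right) = 1 \left(-1 + 7\right) \left(\frac{7}{30} + 34\right) = 1 \cdot 6 \cdot \frac{1027}{30} = 6 \cdot \frac{1027}{30} = \frac{1027}{5}$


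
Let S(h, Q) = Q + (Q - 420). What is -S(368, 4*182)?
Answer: -1036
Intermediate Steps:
S(h, Q) = -420 + 2*Q (S(h, Q) = Q + (-420 + Q) = -420 + 2*Q)
-S(368, 4*182) = -(-420 + 2*(4*182)) = -(-420 + 2*728) = -(-420 + 1456) = -1*1036 = -1036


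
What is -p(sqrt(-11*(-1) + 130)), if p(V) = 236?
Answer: -236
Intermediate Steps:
-p(sqrt(-11*(-1) + 130)) = -1*236 = -236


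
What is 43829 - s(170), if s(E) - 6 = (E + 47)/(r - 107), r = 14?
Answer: 131476/3 ≈ 43825.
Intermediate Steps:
s(E) = 511/93 - E/93 (s(E) = 6 + (E + 47)/(14 - 107) = 6 + (47 + E)/(-93) = 6 + (47 + E)*(-1/93) = 6 + (-47/93 - E/93) = 511/93 - E/93)
43829 - s(170) = 43829 - (511/93 - 1/93*170) = 43829 - (511/93 - 170/93) = 43829 - 1*11/3 = 43829 - 11/3 = 131476/3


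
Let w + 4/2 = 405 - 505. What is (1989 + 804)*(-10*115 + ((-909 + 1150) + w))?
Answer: -2823723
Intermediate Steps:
w = -102 (w = -2 + (405 - 505) = -2 - 100 = -102)
(1989 + 804)*(-10*115 + ((-909 + 1150) + w)) = (1989 + 804)*(-10*115 + ((-909 + 1150) - 102)) = 2793*(-1150 + (241 - 102)) = 2793*(-1150 + 139) = 2793*(-1011) = -2823723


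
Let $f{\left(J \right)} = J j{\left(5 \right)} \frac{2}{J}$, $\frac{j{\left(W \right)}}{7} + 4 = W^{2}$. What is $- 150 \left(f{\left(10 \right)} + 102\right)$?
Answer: $-59400$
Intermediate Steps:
$j{\left(W \right)} = -28 + 7 W^{2}$
$f{\left(J \right)} = 294$ ($f{\left(J \right)} = J \left(-28 + 7 \cdot 5^{2}\right) \frac{2}{J} = J \left(-28 + 7 \cdot 25\right) \frac{2}{J} = J \left(-28 + 175\right) \frac{2}{J} = J 147 \frac{2}{J} = 147 J \frac{2}{J} = 294$)
$- 150 \left(f{\left(10 \right)} + 102\right) = - 150 \left(294 + 102\right) = \left(-150\right) 396 = -59400$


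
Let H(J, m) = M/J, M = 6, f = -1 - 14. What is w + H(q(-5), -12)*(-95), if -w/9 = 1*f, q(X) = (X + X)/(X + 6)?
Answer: 192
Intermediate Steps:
f = -15
q(X) = 2*X/(6 + X) (q(X) = (2*X)/(6 + X) = 2*X/(6 + X))
H(J, m) = 6/J
w = 135 (w = -9*(-15) = 135)
w + H(q(-5), -12)*(-95) = 135 + (6/((2*(-5)/(6 - 5))))*(-95) = 135 + (6/((2*(-5)/1)))*(-95) = 135 + (6/((2*(-5)*1)))*(-95) = 135 + (6/(-10))*(-95) = 135 + (6*(-⅒))*(-95) = 135 - ⅗*(-95) = 135 + 57 = 192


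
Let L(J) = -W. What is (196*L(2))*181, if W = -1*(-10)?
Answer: -354760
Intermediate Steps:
W = 10
L(J) = -10 (L(J) = -1*10 = -10)
(196*L(2))*181 = (196*(-10))*181 = -1960*181 = -354760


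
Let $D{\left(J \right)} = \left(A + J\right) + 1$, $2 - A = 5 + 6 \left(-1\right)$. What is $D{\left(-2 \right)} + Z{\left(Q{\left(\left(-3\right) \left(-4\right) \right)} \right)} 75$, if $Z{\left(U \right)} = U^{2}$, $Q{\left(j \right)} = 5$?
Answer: $1877$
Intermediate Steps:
$A = 3$ ($A = 2 - \left(5 + 6 \left(-1\right)\right) = 2 - \left(5 - 6\right) = 2 - -1 = 2 + 1 = 3$)
$D{\left(J \right)} = 4 + J$ ($D{\left(J \right)} = \left(3 + J\right) + 1 = 4 + J$)
$D{\left(-2 \right)} + Z{\left(Q{\left(\left(-3\right) \left(-4\right) \right)} \right)} 75 = \left(4 - 2\right) + 5^{2} \cdot 75 = 2 + 25 \cdot 75 = 2 + 1875 = 1877$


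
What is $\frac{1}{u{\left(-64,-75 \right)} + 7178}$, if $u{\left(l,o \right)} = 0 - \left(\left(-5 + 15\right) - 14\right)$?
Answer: $\frac{1}{7182} \approx 0.00013924$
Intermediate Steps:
$u{\left(l,o \right)} = 4$ ($u{\left(l,o \right)} = 0 - \left(10 - 14\right) = 0 - -4 = 0 + 4 = 4$)
$\frac{1}{u{\left(-64,-75 \right)} + 7178} = \frac{1}{4 + 7178} = \frac{1}{7182}$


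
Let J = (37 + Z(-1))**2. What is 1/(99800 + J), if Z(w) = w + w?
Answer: 1/101025 ≈ 9.8985e-6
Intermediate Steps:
Z(w) = 2*w
J = 1225 (J = (37 + 2*(-1))**2 = (37 - 2)**2 = 35**2 = 1225)
1/(99800 + J) = 1/(99800 + 1225) = 1/101025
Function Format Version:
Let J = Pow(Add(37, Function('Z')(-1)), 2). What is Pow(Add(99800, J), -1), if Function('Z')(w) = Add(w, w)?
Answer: Rational(1, 101025) ≈ 9.8985e-6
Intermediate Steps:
Function('Z')(w) = Mul(2, w)
J = 1225 (J = Pow(Add(37, Mul(2, -1)), 2) = Pow(Add(37, -2), 2) = Pow(35, 2) = 1225)
Pow(Add(99800, J), -1) = Pow(Add(99800, 1225), -1) = Pow(101025, -1) = Rational(1, 101025)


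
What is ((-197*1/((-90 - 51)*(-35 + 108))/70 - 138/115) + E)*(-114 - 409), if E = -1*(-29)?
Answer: -2095177225/144102 ≈ -14540.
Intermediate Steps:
E = 29
((-197*1/((-90 - 51)*(-35 + 108))/70 - 138/115) + E)*(-114 - 409) = ((-197*1/((-90 - 51)*(-35 + 108))/70 - 138/115) + 29)*(-114 - 409) = ((-197/(73*(-141))*(1/70) - 138*1/115) + 29)*(-523) = ((-197/(-10293)*(1/70) - 6/5) + 29)*(-523) = ((-197*(-1/10293)*(1/70) - 6/5) + 29)*(-523) = (((197/10293)*(1/70) - 6/5) + 29)*(-523) = ((197/720510 - 6/5) + 29)*(-523) = (-172883/144102 + 29)*(-523) = (4006075/144102)*(-523) = -2095177225/144102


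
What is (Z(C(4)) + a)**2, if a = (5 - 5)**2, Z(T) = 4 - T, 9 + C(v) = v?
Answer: 81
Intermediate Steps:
C(v) = -9 + v
a = 0 (a = 0**2 = 0)
(Z(C(4)) + a)**2 = ((4 - (-9 + 4)) + 0)**2 = ((4 - 1*(-5)) + 0)**2 = ((4 + 5) + 0)**2 = (9 + 0)**2 = 9**2 = 81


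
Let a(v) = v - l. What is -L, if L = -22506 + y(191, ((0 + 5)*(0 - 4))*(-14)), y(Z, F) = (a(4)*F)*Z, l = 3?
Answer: -30974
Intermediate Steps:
a(v) = -3 + v (a(v) = v - 1*3 = v - 3 = -3 + v)
y(Z, F) = F*Z (y(Z, F) = ((-3 + 4)*F)*Z = (1*F)*Z = F*Z)
L = 30974 (L = -22506 + (((0 + 5)*(0 - 4))*(-14))*191 = -22506 + ((5*(-4))*(-14))*191 = -22506 - 20*(-14)*191 = -22506 + 280*191 = -22506 + 53480 = 30974)
-L = -1*30974 = -30974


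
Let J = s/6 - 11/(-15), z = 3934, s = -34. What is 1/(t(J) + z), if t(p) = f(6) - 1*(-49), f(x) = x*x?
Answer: 1/4019 ≈ 0.00024882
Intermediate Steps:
f(x) = x²
J = -74/15 (J = -34/6 - 11/(-15) = -34*⅙ - 11*(-1/15) = -17/3 + 11/15 = -74/15 ≈ -4.9333)
t(p) = 85 (t(p) = 6² - 1*(-49) = 36 + 49 = 85)
1/(t(J) + z) = 1/(85 + 3934) = 1/4019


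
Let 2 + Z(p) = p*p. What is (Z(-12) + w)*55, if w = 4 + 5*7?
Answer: 9955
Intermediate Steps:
Z(p) = -2 + p² (Z(p) = -2 + p*p = -2 + p²)
w = 39 (w = 4 + 35 = 39)
(Z(-12) + w)*55 = ((-2 + (-12)²) + 39)*55 = ((-2 + 144) + 39)*55 = (142 + 39)*55 = 181*55 = 9955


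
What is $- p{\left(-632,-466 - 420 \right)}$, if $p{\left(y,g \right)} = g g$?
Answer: $-784996$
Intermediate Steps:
$p{\left(y,g \right)} = g^{2}$
$- p{\left(-632,-466 - 420 \right)} = - \left(-466 - 420\right)^{2} = - \left(-886\right)^{2} = \left(-1\right) 784996 = -784996$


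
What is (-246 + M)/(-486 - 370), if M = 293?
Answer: -47/856 ≈ -0.054907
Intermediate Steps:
(-246 + M)/(-486 - 370) = (-246 + 293)/(-486 - 370) = 47/(-856) = 47*(-1/856) = -47/856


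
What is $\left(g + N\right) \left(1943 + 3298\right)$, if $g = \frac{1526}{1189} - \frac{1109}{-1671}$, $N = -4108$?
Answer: $- \frac{14251997882035}{662273} \approx -2.152 \cdot 10^{7}$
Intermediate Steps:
$g = \frac{3868547}{1986819}$ ($g = 1526 \cdot \frac{1}{1189} - - \frac{1109}{1671} = \frac{1526}{1189} + \frac{1109}{1671} = \frac{3868547}{1986819} \approx 1.9471$)
$\left(g + N\right) \left(1943 + 3298\right) = \left(\frac{3868547}{1986819} - 4108\right) \left(1943 + 3298\right) = \left(- \frac{8157983905}{1986819}\right) 5241 = - \frac{14251997882035}{662273}$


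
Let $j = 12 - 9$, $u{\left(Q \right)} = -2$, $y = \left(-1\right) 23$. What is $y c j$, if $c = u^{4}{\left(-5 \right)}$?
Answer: $-1104$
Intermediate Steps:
$y = -23$
$j = 3$ ($j = 12 - 9 = 3$)
$c = 16$ ($c = \left(-2\right)^{4} = 16$)
$y c j = \left(-23\right) 16 \cdot 3 = \left(-368\right) 3 = -1104$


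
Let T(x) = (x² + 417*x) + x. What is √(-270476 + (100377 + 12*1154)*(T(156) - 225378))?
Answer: I*√15515909126 ≈ 1.2456e+5*I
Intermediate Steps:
T(x) = x² + 418*x
√(-270476 + (100377 + 12*1154)*(T(156) - 225378)) = √(-270476 + (100377 + 12*1154)*(156*(418 + 156) - 225378)) = √(-270476 + (100377 + 13848)*(156*574 - 225378)) = √(-270476 + 114225*(89544 - 225378)) = √(-270476 + 114225*(-135834)) = √(-270476 - 15515638650) = √(-15515909126) = I*√15515909126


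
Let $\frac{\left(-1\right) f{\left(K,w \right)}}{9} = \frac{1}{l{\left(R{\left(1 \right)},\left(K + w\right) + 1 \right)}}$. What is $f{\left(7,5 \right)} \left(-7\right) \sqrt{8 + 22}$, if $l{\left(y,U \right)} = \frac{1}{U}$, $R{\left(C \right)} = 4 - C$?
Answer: $819 \sqrt{30} \approx 4485.8$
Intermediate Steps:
$f{\left(K,w \right)} = -9 - 9 K - 9 w$ ($f{\left(K,w \right)} = - \frac{9}{\frac{1}{\left(K + w\right) + 1}} = - \frac{9}{\frac{1}{1 + K + w}} = - 9 \left(1 + K + w\right) = -9 - 9 K - 9 w$)
$f{\left(7,5 \right)} \left(-7\right) \sqrt{8 + 22} = \left(-9 - 63 - 45\right) \left(-7\right) \sqrt{8 + 22} = \left(-9 - 63 - 45\right) \left(-7\right) \sqrt{30} = \left(-117\right) \left(-7\right) \sqrt{30} = 819 \sqrt{30}$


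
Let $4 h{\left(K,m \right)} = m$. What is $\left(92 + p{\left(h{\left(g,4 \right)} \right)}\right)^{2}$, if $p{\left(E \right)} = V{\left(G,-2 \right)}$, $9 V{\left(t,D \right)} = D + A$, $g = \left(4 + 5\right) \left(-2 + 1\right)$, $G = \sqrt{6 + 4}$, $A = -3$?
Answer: $\frac{677329}{81} \approx 8362.1$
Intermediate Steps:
$G = \sqrt{10} \approx 3.1623$
$g = -9$ ($g = 9 \left(-1\right) = -9$)
$h{\left(K,m \right)} = \frac{m}{4}$
$V{\left(t,D \right)} = - \frac{1}{3} + \frac{D}{9}$ ($V{\left(t,D \right)} = \frac{D - 3}{9} = \frac{-3 + D}{9} = - \frac{1}{3} + \frac{D}{9}$)
$p{\left(E \right)} = - \frac{5}{9}$ ($p{\left(E \right)} = - \frac{1}{3} + \frac{1}{9} \left(-2\right) = - \frac{1}{3} - \frac{2}{9} = - \frac{5}{9}$)
$\left(92 + p{\left(h{\left(g,4 \right)} \right)}\right)^{2} = \left(92 - \frac{5}{9}\right)^{2} = \left(\frac{823}{9}\right)^{2} = \frac{677329}{81}$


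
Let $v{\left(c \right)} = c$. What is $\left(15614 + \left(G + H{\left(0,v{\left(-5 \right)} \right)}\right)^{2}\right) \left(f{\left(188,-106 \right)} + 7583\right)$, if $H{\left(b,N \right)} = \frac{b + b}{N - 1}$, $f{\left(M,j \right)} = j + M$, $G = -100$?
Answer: $196331310$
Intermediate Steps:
$f{\left(M,j \right)} = M + j$
$H{\left(b,N \right)} = \frac{2 b}{-1 + N}$
$\left(15614 + \left(G + H{\left(0,v{\left(-5 \right)} \right)}\right)^{2}\right) \left(f{\left(188,-106 \right)} + 7583\right) = \left(15614 + \left(-100 + 2 \cdot 0 \frac{1}{-1 - 5}\right)^{2}\right) \left(\left(188 - 106\right) + 7583\right) = \left(15614 + \left(-100 + 2 \cdot 0 \frac{1}{-6}\right)^{2}\right) \left(82 + 7583\right) = \left(15614 + \left(-100 + 2 \cdot 0 \left(- \frac{1}{6}\right)\right)^{2}\right) 7665 = \left(15614 + \left(-100 + 0\right)^{2}\right) 7665 = \left(15614 + \left(-100\right)^{2}\right) 7665 = \left(15614 + 10000\right) 7665 = 25614 \cdot 7665 = 196331310$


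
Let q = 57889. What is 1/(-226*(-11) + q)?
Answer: 1/60375 ≈ 1.6563e-5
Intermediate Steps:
1/(-226*(-11) + q) = 1/(-226*(-11) + 57889) = 1/(2486 + 57889) = 1/60375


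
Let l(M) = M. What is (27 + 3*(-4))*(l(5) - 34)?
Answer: -435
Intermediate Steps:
(27 + 3*(-4))*(l(5) - 34) = (27 + 3*(-4))*(5 - 34) = (27 - 12)*(-29) = 15*(-29) = -435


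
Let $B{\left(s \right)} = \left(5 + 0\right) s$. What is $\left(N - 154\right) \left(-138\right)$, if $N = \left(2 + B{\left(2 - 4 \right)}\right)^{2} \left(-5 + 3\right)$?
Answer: $38916$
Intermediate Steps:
$B{\left(s \right)} = 5 s$
$N = -128$ ($N = \left(2 + 5 \left(2 - 4\right)\right)^{2} \left(-5 + 3\right) = \left(2 + 5 \left(2 - 4\right)\right)^{2} \left(-2\right) = \left(2 + 5 \left(-2\right)\right)^{2} \left(-2\right) = \left(2 - 10\right)^{2} \left(-2\right) = \left(-8\right)^{2} \left(-2\right) = 64 \left(-2\right) = -128$)
$\left(N - 154\right) \left(-138\right) = \left(-128 - 154\right) \left(-138\right) = \left(-282\right) \left(-138\right) = 38916$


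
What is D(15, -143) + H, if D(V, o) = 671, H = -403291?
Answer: -402620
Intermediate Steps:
D(15, -143) + H = 671 - 403291 = -402620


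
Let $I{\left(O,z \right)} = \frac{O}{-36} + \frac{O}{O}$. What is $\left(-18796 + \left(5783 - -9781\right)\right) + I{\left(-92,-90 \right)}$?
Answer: $- \frac{29056}{9} \approx -3228.4$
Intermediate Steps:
$I{\left(O,z \right)} = 1 - \frac{O}{36}$ ($I{\left(O,z \right)} = O \left(- \frac{1}{36}\right) + 1 = - \frac{O}{36} + 1 = 1 - \frac{O}{36}$)
$\left(-18796 + \left(5783 - -9781\right)\right) + I{\left(-92,-90 \right)} = \left(-18796 + \left(5783 - -9781\right)\right) + \left(1 - - \frac{23}{9}\right) = \left(-18796 + \left(5783 + 9781\right)\right) + \left(1 + \frac{23}{9}\right) = \left(-18796 + 15564\right) + \frac{32}{9} = -3232 + \frac{32}{9} = - \frac{29056}{9}$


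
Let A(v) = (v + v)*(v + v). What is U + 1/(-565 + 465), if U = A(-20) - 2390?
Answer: -79001/100 ≈ -790.01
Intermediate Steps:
A(v) = 4*v**2 (A(v) = (2*v)*(2*v) = 4*v**2)
U = -790 (U = 4*(-20)**2 - 2390 = 4*400 - 2390 = 1600 - 2390 = -790)
U + 1/(-565 + 465) = -790 + 1/(-565 + 465) = -790 + 1/(-100) = -790 - 1/100 = -79001/100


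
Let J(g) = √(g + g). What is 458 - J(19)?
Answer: 458 - √38 ≈ 451.84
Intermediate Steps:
J(g) = √2*√g (J(g) = √(2*g) = √2*√g)
458 - J(19) = 458 - √2*√19 = 458 - √38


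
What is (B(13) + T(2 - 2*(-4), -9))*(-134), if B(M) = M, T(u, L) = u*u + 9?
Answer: -16348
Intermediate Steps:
T(u, L) = 9 + u**2 (T(u, L) = u**2 + 9 = 9 + u**2)
(B(13) + T(2 - 2*(-4), -9))*(-134) = (13 + (9 + (2 - 2*(-4))**2))*(-134) = (13 + (9 + (2 + 8)**2))*(-134) = (13 + (9 + 10**2))*(-134) = (13 + (9 + 100))*(-134) = (13 + 109)*(-134) = 122*(-134) = -16348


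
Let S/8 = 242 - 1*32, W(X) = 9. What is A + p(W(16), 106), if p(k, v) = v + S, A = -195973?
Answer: -194187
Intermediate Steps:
S = 1680 (S = 8*(242 - 1*32) = 8*(242 - 32) = 8*210 = 1680)
p(k, v) = 1680 + v (p(k, v) = v + 1680 = 1680 + v)
A + p(W(16), 106) = -195973 + (1680 + 106) = -195973 + 1786 = -194187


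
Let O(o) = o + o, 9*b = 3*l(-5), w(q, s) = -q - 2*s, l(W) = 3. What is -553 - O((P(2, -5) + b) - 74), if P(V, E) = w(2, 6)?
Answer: -379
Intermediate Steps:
P(V, E) = -14 (P(V, E) = -1*2 - 2*6 = -2 - 12 = -14)
b = 1 (b = (3*3)/9 = (1/9)*9 = 1)
O(o) = 2*o
-553 - O((P(2, -5) + b) - 74) = -553 - 2*((-14 + 1) - 74) = -553 - 2*(-13 - 74) = -553 - 2*(-87) = -553 - 1*(-174) = -553 + 174 = -379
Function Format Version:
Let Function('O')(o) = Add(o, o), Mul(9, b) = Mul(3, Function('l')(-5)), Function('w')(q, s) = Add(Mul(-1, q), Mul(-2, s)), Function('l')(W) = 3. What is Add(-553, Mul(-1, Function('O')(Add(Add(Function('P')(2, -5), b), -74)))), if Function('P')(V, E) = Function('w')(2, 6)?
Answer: -379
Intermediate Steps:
Function('P')(V, E) = -14 (Function('P')(V, E) = Add(Mul(-1, 2), Mul(-2, 6)) = Add(-2, -12) = -14)
b = 1 (b = Mul(Rational(1, 9), Mul(3, 3)) = Mul(Rational(1, 9), 9) = 1)
Function('O')(o) = Mul(2, o)
Add(-553, Mul(-1, Function('O')(Add(Add(Function('P')(2, -5), b), -74)))) = Add(-553, Mul(-1, Mul(2, Add(Add(-14, 1), -74)))) = Add(-553, Mul(-1, Mul(2, Add(-13, -74)))) = Add(-553, Mul(-1, Mul(2, -87))) = Add(-553, Mul(-1, -174)) = Add(-553, 174) = -379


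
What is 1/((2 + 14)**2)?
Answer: 1/256 ≈ 0.0039063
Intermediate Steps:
1/((2 + 14)**2) = 1/(16**2) = 1/256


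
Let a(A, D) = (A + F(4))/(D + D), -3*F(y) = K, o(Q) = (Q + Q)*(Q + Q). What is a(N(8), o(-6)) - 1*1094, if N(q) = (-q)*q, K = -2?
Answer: -472703/432 ≈ -1094.2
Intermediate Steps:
o(Q) = 4*Q² (o(Q) = (2*Q)*(2*Q) = 4*Q²)
F(y) = ⅔ (F(y) = -⅓*(-2) = ⅔)
N(q) = -q²
a(A, D) = (⅔ + A)/(2*D) (a(A, D) = (A + ⅔)/(D + D) = (⅔ + A)/((2*D)) = (⅔ + A)*(1/(2*D)) = (⅔ + A)/(2*D))
a(N(8), o(-6)) - 1*1094 = (2 + 3*(-1*8²))/(6*((4*(-6)²))) - 1*1094 = (2 + 3*(-1*64))/(6*((4*36))) - 1094 = (⅙)*(2 + 3*(-64))/144 - 1094 = (⅙)*(1/144)*(2 - 192) - 1094 = (⅙)*(1/144)*(-190) - 1094 = -95/432 - 1094 = -472703/432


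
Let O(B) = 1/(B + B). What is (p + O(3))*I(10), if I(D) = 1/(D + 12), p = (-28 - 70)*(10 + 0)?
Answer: -5879/132 ≈ -44.538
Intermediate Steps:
p = -980 (p = -98*10 = -980)
I(D) = 1/(12 + D)
O(B) = 1/(2*B)
(p + O(3))*I(10) = (-980 + (1/2)/3)/(12 + 10) = (-980 + (1/2)*(1/3))/22 = (-980 + 1/6)*(1/22) = -5879/6*1/22 = -5879/132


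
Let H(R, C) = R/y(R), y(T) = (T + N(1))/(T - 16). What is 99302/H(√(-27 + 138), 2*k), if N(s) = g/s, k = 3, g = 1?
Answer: -1688134/145 - 12611354*√111/16095 ≈ -19898.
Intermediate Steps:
N(s) = 1/s
y(T) = (1 + T)/(-16 + T) (y(T) = (T + 1/1)/(T - 16) = (T + 1)/(-16 + T) = (1 + T)/(-16 + T))
H(R, C) = R*(-16 + R)/(1 + R) (H(R, C) = R/(((1 + R)/(-16 + R))) = R*((-16 + R)/(1 + R)) = R*(-16 + R)/(1 + R))
99302/H(√(-27 + 138), 2*k) = 99302/((√(-27 + 138)*(-16 + √(-27 + 138))/(1 + √(-27 + 138)))) = 99302/((√111*(-16 + √111)/(1 + √111))) = 99302*(√111*(1 + √111)/(111*(-16 + √111))) = 99302*√111*(1 + √111)/(111*(-16 + √111))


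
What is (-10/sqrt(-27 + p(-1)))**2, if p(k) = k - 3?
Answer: -100/31 ≈ -3.2258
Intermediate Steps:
p(k) = -3 + k
(-10/sqrt(-27 + p(-1)))**2 = (-10/sqrt(-27 + (-3 - 1)))**2 = (-10/sqrt(-27 - 4))**2 = (-10*(-I*sqrt(31)/31))**2 = (-(-10)*I*sqrt(31)/31)**2 = (10*I*sqrt(31)/31)**2 = -100/31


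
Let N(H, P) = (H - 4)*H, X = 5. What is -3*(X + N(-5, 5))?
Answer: -150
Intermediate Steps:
N(H, P) = H*(-4 + H) (N(H, P) = (-4 + H)*H = H*(-4 + H))
-3*(X + N(-5, 5)) = -3*(5 - 5*(-4 - 5)) = -3*(5 - 5*(-9)) = -3*(5 + 45) = -3*50 = -150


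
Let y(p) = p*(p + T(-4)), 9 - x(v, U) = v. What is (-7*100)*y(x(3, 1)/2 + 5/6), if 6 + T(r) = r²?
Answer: -334075/9 ≈ -37119.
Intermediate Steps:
x(v, U) = 9 - v
T(r) = -6 + r²
y(p) = p*(10 + p) (y(p) = p*(p + (-6 + (-4)²)) = p*(p + (-6 + 16)) = p*(p + 10) = p*(10 + p))
(-7*100)*y(x(3, 1)/2 + 5/6) = (-7*100)*(((9 - 1*3)/2 + 5/6)*(10 + ((9 - 1*3)/2 + 5/6))) = -700*((9 - 3)*(½) + 5*(⅙))*(10 + ((9 - 3)*(½) + 5*(⅙))) = -700*(6*(½) + ⅚)*(10 + (6*(½) + ⅚)) = -700*(3 + ⅚)*(10 + (3 + ⅚)) = -8050*(10 + 23/6)/3 = -8050*83/(3*6) = -700*1909/36 = -334075/9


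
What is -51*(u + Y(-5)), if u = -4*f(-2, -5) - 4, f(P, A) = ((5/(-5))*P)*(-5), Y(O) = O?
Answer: -1581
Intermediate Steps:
f(P, A) = 5*P (f(P, A) = ((5*(-1/5))*P)*(-5) = -P*(-5) = 5*P)
u = 36 (u = -20*(-2) - 4 = -4*(-10) - 4 = 40 - 4 = 36)
-51*(u + Y(-5)) = -51*(36 - 5) = -51*31 = -1581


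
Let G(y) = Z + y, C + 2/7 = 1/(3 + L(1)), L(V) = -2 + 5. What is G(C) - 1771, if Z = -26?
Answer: -75479/42 ≈ -1797.1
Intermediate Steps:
L(V) = 3
C = -5/42 (C = -2/7 + 1/(3 + 3) = -2/7 + 1/6 = -2/7 + ⅙ = -5/42 ≈ -0.11905)
G(y) = -26 + y
G(C) - 1771 = (-26 - 5/42) - 1771 = -1097/42 - 1771 = -75479/42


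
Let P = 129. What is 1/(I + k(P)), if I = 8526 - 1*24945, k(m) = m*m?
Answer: 1/222 ≈ 0.0045045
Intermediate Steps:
k(m) = m²
I = -16419 (I = 8526 - 24945 = -16419)
1/(I + k(P)) = 1/(-16419 + 129²) = 1/(-16419 + 16641) = 1/222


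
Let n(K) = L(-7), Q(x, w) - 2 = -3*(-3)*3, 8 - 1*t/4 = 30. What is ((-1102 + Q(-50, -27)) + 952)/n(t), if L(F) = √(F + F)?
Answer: 121*I*√14/14 ≈ 32.339*I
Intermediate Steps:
L(F) = √2*√F (L(F) = √(2*F) = √2*√F)
t = -88 (t = 32 - 4*30 = 32 - 120 = -88)
Q(x, w) = 29 (Q(x, w) = 2 - 3*(-3)*3 = 2 + 9*3 = 2 + 27 = 29)
n(K) = I*√14 (n(K) = √2*√(-7) = √2*(I*√7) = I*√14)
((-1102 + Q(-50, -27)) + 952)/n(t) = ((-1102 + 29) + 952)/((I*√14)) = (-1073 + 952)*(-I*√14/14) = -(-121)*I*√14/14 = 121*I*√14/14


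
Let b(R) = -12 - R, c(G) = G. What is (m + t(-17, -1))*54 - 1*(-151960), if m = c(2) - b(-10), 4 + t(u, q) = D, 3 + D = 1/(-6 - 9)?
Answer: 758972/5 ≈ 1.5179e+5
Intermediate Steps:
D = -46/15 (D = -3 + 1/(-6 - 9) = -3 + 1/(-15) = -3 - 1/15 = -46/15 ≈ -3.0667)
t(u, q) = -106/15 (t(u, q) = -4 - 46/15 = -106/15)
m = 4 (m = 2 - (-12 - 1*(-10)) = 2 - (-12 + 10) = 2 - 1*(-2) = 2 + 2 = 4)
(m + t(-17, -1))*54 - 1*(-151960) = (4 - 106/15)*54 - 1*(-151960) = -46/15*54 + 151960 = -828/5 + 151960 = 758972/5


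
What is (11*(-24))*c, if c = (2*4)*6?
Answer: -12672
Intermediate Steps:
c = 48 (c = 8*6 = 48)
(11*(-24))*c = (11*(-24))*48 = -264*48 = -12672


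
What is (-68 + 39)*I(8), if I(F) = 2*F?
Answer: -464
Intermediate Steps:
(-68 + 39)*I(8) = (-68 + 39)*(2*8) = -29*16 = -464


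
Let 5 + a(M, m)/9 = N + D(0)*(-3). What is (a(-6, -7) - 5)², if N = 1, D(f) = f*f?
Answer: 1681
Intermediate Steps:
D(f) = f²
a(M, m) = -36 (a(M, m) = -45 + 9*(1 + 0²*(-3)) = -45 + 9*(1 + 0*(-3)) = -45 + 9*(1 + 0) = -45 + 9*1 = -45 + 9 = -36)
(a(-6, -7) - 5)² = (-36 - 5)² = (-41)² = 1681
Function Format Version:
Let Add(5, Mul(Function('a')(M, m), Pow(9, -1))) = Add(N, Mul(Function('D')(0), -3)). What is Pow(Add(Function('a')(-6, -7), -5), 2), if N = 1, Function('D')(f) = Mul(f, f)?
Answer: 1681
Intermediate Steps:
Function('D')(f) = Pow(f, 2)
Function('a')(M, m) = -36 (Function('a')(M, m) = Add(-45, Mul(9, Add(1, Mul(Pow(0, 2), -3)))) = Add(-45, Mul(9, Add(1, Mul(0, -3)))) = Add(-45, Mul(9, Add(1, 0))) = Add(-45, Mul(9, 1)) = Add(-45, 9) = -36)
Pow(Add(Function('a')(-6, -7), -5), 2) = Pow(Add(-36, -5), 2) = Pow(-41, 2) = 1681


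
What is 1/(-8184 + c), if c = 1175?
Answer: -1/7009 ≈ -0.00014267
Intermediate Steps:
1/(-8184 + c) = 1/(-8184 + 1175) = 1/(-7009) = -1/7009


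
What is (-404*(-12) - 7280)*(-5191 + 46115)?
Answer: -99527168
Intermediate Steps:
(-404*(-12) - 7280)*(-5191 + 46115) = (4848 - 7280)*40924 = -2432*40924 = -99527168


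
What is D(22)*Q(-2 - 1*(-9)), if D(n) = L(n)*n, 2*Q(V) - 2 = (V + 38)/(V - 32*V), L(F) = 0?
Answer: 0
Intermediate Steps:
Q(V) = 1 - (38 + V)/(62*V) (Q(V) = 1 + ((V + 38)/(V - 32*V))/2 = 1 + ((38 + V)/((-31*V)))/2 = 1 + ((38 + V)*(-1/(31*V)))/2 = 1 + (-(38 + V)/(31*V))/2 = 1 - (38 + V)/(62*V))
D(n) = 0 (D(n) = 0*n = 0)
D(22)*Q(-2 - 1*(-9)) = 0*((-38 + 61*(-2 - 1*(-9)))/(62*(-2 - 1*(-9)))) = 0*((-38 + 61*(-2 + 9))/(62*(-2 + 9))) = 0*((1/62)*(-38 + 61*7)/7) = 0*((1/62)*(1/7)*(-38 + 427)) = 0*((1/62)*(1/7)*389) = 0*(389/434) = 0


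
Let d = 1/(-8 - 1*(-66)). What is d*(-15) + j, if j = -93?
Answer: -5409/58 ≈ -93.259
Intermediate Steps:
d = 1/58 (d = 1/(-8 + 66) = 1/58 ≈ 0.017241)
d*(-15) + j = (1/58)*(-15) - 93 = -15/58 - 93 = -5409/58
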